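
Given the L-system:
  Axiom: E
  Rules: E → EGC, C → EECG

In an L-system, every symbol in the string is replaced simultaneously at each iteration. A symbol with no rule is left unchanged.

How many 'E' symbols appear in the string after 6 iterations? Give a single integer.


Answer: 99

Derivation:
Step 0: E  (1 'E')
Step 1: EGC  (1 'E')
Step 2: EGCGEECG  (3 'E')
Step 3: EGCGEECGGEGCEGCEECGG  (7 'E')
Step 4: EGCGEECGGEGCEGCEECGGGEGCGEECGEGCGEECGEGCEGCEECGGG  (17 'E')
Step 5: EGCGEECGGEGCEGCEECGGGEGCGEECGEGCGEECGEGCEGCEECGGGGEGCGEECGGEGCEGCEECGGEGCGEECGGEGCEGCEECGGEGCGEECGEGCGEECGEGCEGCEECGGGG  (41 'E')
Step 6: EGCGEECGGEGCEGCEECGGGEGCGEECGEGCGEECGEGCEGCEECGGGGEGCGEECGGEGCEGCEECGGEGCGEECGGEGCEGCEECGGEGCGEECGEGCGEECGEGCEGCEECGGGGGEGCGEECGGEGCEGCEECGGGEGCGEECGEGCGEECGEGCEGCEECGGGEGCGEECGGEGCEGCEECGGGEGCGEECGEGCGEECGEGCEGCEECGGGEGCGEECGGEGCEGCEECGGEGCGEECGGEGCEGCEECGGEGCGEECGEGCGEECGEGCEGCEECGGGGG  (99 'E')


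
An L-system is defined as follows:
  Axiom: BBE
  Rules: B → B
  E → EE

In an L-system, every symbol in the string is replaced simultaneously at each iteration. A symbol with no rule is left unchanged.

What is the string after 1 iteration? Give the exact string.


Answer: BBEE

Derivation:
Step 0: BBE
Step 1: BBEE


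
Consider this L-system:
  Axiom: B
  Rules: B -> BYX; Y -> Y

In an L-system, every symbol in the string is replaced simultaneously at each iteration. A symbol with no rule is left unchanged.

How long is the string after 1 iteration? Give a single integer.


Step 0: length = 1
Step 1: length = 3

Answer: 3


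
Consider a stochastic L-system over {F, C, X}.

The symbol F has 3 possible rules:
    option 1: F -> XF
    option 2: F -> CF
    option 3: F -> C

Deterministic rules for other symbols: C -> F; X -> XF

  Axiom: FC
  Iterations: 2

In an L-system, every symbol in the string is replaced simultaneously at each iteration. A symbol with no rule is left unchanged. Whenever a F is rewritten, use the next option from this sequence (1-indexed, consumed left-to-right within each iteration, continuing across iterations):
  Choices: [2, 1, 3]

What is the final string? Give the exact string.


Step 0: FC
Step 1: CFF  (used choices [2])
Step 2: FXFC  (used choices [1, 3])

Answer: FXFC


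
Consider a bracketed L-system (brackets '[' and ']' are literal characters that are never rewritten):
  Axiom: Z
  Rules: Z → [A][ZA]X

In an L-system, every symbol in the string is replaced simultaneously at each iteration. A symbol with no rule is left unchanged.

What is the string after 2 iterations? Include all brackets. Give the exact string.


Step 0: Z
Step 1: [A][ZA]X
Step 2: [A][[A][ZA]XA]X

Answer: [A][[A][ZA]XA]X


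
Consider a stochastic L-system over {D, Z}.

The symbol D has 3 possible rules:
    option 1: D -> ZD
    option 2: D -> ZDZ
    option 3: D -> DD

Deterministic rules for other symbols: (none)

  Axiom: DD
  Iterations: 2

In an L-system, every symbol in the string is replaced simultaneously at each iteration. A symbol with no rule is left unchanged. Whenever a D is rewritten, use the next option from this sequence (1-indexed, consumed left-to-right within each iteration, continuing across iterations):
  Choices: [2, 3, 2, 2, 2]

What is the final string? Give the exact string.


Answer: ZZDZZZDZZDZ

Derivation:
Step 0: DD
Step 1: ZDZDD  (used choices [2, 3])
Step 2: ZZDZZZDZZDZ  (used choices [2, 2, 2])


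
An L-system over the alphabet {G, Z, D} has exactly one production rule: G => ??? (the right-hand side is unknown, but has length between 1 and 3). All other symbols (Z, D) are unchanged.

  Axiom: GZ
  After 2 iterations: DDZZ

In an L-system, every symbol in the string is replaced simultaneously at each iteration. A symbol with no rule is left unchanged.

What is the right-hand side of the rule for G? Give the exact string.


Answer: DDZ

Derivation:
Trying G => DDZ:
  Step 0: GZ
  Step 1: DDZZ
  Step 2: DDZZ
Matches the given result.


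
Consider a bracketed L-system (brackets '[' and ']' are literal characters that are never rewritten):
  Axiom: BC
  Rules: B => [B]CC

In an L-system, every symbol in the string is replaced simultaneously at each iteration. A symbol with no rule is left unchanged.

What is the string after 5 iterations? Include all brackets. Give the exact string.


Answer: [[[[[B]CC]CC]CC]CC]CCC

Derivation:
Step 0: BC
Step 1: [B]CCC
Step 2: [[B]CC]CCC
Step 3: [[[B]CC]CC]CCC
Step 4: [[[[B]CC]CC]CC]CCC
Step 5: [[[[[B]CC]CC]CC]CC]CCC


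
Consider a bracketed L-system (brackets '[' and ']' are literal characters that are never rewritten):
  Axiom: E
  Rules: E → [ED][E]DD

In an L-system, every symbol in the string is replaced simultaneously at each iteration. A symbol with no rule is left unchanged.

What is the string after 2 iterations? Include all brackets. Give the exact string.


Step 0: E
Step 1: [ED][E]DD
Step 2: [[ED][E]DDD][[ED][E]DD]DD

Answer: [[ED][E]DDD][[ED][E]DD]DD


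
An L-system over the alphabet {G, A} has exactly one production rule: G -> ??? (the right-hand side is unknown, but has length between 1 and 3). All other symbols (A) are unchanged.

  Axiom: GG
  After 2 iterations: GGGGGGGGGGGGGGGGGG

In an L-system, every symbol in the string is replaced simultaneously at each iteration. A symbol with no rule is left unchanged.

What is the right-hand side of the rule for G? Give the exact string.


Trying G -> GGG:
  Step 0: GG
  Step 1: GGGGGG
  Step 2: GGGGGGGGGGGGGGGGGG
Matches the given result.

Answer: GGG


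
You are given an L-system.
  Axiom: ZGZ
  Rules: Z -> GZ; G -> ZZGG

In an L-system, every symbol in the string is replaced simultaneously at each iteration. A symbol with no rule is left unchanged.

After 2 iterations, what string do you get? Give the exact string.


Answer: ZZGGGZGZGZZZGGZZGGZZGGGZ

Derivation:
Step 0: ZGZ
Step 1: GZZZGGGZ
Step 2: ZZGGGZGZGZZZGGZZGGZZGGGZ


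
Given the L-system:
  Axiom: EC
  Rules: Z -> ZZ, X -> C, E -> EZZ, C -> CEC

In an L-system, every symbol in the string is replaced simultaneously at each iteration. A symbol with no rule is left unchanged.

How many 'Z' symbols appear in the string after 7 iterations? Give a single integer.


Step 0: length=2, 'Z' count=0
Step 1: length=6, 'Z' count=2
Step 2: length=16, 'Z' count=8
Step 3: length=40, 'Z' count=24
Step 4: length=96, 'Z' count=64
Step 5: length=224, 'Z' count=160
Step 6: length=512, 'Z' count=384
Step 7: length=1152, 'Z' count=896
Final string: EZZZZZZZZZZZZZZZZZZZZZZZZZZZZZZZZZZZZZZZZZZZZZZZZZZZZZZZZZZZZZZZZZZZZZZZZZZZZZZZZZZZZZZZZZZZZZZZZZZZZZZZZZZZZZZZZZZZZZZZZZZZZZZZZZZZZZZZZZZZZZZZZZZZZZZZZZZZZZZZZZZZZZZZZZZZZZZZZZZZZZZZZZZZZZZZZZZZZZZZZZZZZZZZZZZZZZZZZZZZZZZZZZZZZZZZZZZZZZZZZZZZZZZZZZZZZZZCECEZZCECEZZZZZZCECEZZCECEZZZZZZZZZZZZZZCECEZZCECEZZZZZZCECEZZCECEZZZZZZZZZZZZZZZZZZZZZZZZZZZZZZCECEZZCECEZZZZZZCECEZZCECEZZZZZZZZZZZZZZCECEZZCECEZZZZZZCECEZZCECEZZZZZZZZZZZZZZZZZZZZZZZZZZZZZZZZZZZZZZZZZZZZZZZZZZZZZZZZZZZZZZCECEZZCECEZZZZZZCECEZZCECEZZZZZZZZZZZZZZCECEZZCECEZZZZZZCECEZZCECEZZZZZZZZZZZZZZZZZZZZZZZZZZZZZZCECEZZCECEZZZZZZCECEZZCECEZZZZZZZZZZZZZZCECEZZCECEZZZZZZCECEZZCECEZZZZZZZZZZZZZZZZZZZZZZZZZZZZZZZZZZZZZZZZZZZZZZZZZZZZZZZZZZZZZZZZZZZZZZZZZZZZZZZZZZZZZZZZZZZZZZZZZZZZZZZZZZZZZZZZZZZZZZZZZZZZZZCECEZZCECEZZZZZZCECEZZCECEZZZZZZZZZZZZZZCECEZZCECEZZZZZZCECEZZCECEZZZZZZZZZZZZZZZZZZZZZZZZZZZZZZCECEZZCECEZZZZZZCECEZZCECEZZZZZZZZZZZZZZCECEZZCECEZZZZZZCECEZZCECEZZZZZZZZZZZZZZZZZZZZZZZZZZZZZZZZZZZZZZZZZZZZZZZZZZZZZZZZZZZZZZCECEZZCECEZZZZZZCECEZZCECEZZZZZZZZZZZZZZCECEZZCECEZZZZZZCECEZZCECEZZZZZZZZZZZZZZZZZZZZZZZZZZZZZZCECEZZCECEZZZZZZCECEZZCECEZZZZZZZZZZZZZZCECEZZCECEZZZZZZCECEZZCEC

Answer: 896


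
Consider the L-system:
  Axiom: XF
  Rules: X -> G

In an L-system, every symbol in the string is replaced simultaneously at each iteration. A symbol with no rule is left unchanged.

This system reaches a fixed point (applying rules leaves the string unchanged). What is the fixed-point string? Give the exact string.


Answer: GF

Derivation:
Step 0: XF
Step 1: GF
Step 2: GF  (unchanged — fixed point at step 1)


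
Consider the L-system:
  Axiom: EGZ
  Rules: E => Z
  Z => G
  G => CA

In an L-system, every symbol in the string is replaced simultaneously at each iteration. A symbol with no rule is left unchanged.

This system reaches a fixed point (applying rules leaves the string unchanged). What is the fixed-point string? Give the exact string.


Step 0: EGZ
Step 1: ZCAG
Step 2: GCACA
Step 3: CACACA
Step 4: CACACA  (unchanged — fixed point at step 3)

Answer: CACACA


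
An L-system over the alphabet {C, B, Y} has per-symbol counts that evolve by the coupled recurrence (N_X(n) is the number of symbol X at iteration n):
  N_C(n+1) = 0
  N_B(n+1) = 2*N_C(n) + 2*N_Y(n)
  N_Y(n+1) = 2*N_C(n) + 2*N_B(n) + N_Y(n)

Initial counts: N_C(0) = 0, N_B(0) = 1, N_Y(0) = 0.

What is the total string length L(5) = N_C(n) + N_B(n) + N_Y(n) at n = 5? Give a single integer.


Step 0: N_C=0, N_B=1, N_Y=0, L=1
Step 1: N_C=0, N_B=0, N_Y=2, L=2
Step 2: N_C=0, N_B=4, N_Y=2, L=6
Step 3: N_C=0, N_B=4, N_Y=10, L=14
Step 4: N_C=0, N_B=20, N_Y=18, L=38
Step 5: N_C=0, N_B=36, N_Y=58, L=94

Answer: 94


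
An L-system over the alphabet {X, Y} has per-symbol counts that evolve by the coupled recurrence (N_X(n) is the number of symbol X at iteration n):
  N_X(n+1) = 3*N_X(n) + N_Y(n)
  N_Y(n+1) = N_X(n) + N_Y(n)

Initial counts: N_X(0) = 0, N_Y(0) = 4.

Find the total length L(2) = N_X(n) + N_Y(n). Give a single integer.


Step 0: N_X=0, N_Y=4, L=4
Step 1: N_X=4, N_Y=4, L=8
Step 2: N_X=16, N_Y=8, L=24

Answer: 24


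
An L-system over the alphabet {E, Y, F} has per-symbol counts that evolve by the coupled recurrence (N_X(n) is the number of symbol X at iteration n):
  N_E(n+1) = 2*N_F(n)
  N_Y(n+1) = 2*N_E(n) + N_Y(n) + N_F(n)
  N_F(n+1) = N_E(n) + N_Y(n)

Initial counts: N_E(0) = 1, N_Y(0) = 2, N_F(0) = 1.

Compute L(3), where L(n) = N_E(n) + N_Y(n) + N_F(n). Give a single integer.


Answer: 63

Derivation:
Step 0: N_E=1, N_Y=2, N_F=1, L=4
Step 1: N_E=2, N_Y=5, N_F=3, L=10
Step 2: N_E=6, N_Y=12, N_F=7, L=25
Step 3: N_E=14, N_Y=31, N_F=18, L=63


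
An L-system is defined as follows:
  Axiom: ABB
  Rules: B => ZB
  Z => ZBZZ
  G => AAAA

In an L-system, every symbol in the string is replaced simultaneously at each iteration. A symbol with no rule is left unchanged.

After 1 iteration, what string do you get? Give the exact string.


Step 0: ABB
Step 1: AZBZB

Answer: AZBZB


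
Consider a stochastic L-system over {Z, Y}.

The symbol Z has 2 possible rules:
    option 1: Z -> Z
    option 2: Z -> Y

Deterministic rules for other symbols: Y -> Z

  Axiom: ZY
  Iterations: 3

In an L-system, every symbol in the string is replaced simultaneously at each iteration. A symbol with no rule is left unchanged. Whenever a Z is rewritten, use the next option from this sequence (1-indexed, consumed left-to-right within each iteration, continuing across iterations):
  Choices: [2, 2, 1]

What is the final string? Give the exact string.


Step 0: ZY
Step 1: YZ  (used choices [2])
Step 2: ZY  (used choices [2])
Step 3: ZZ  (used choices [1])

Answer: ZZ


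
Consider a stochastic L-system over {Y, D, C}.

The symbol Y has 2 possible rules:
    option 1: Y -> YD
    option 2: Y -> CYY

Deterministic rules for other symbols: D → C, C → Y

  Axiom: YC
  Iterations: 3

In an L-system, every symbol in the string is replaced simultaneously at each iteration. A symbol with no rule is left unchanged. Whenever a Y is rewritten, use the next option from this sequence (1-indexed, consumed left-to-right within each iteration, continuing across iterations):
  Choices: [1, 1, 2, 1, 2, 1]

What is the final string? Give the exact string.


Step 0: YC
Step 1: YDY  (used choices [1])
Step 2: YDCCYY  (used choices [1, 2])
Step 3: YDCYYCYYYD  (used choices [1, 2, 1])

Answer: YDCYYCYYYD


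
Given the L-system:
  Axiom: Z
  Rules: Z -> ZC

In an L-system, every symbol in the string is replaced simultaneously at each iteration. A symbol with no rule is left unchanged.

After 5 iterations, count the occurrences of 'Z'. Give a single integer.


Answer: 1

Derivation:
Step 0: Z  (1 'Z')
Step 1: ZC  (1 'Z')
Step 2: ZCC  (1 'Z')
Step 3: ZCCC  (1 'Z')
Step 4: ZCCCC  (1 'Z')
Step 5: ZCCCCC  (1 'Z')


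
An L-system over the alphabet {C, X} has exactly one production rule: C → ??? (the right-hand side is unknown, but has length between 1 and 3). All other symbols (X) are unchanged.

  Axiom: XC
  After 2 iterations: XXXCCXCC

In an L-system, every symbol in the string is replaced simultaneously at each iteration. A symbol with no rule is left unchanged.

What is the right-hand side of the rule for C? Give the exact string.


Trying C → XCC:
  Step 0: XC
  Step 1: XXCC
  Step 2: XXXCCXCC
Matches the given result.

Answer: XCC


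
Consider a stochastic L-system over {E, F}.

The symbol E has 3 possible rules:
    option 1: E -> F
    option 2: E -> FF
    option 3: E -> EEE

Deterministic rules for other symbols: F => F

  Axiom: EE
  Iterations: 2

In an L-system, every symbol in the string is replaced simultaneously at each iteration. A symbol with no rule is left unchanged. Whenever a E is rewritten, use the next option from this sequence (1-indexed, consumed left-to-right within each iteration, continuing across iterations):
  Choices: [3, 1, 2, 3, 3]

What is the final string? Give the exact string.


Step 0: EE
Step 1: EEEF  (used choices [3, 1])
Step 2: FFEEEEEEF  (used choices [2, 3, 3])

Answer: FFEEEEEEF


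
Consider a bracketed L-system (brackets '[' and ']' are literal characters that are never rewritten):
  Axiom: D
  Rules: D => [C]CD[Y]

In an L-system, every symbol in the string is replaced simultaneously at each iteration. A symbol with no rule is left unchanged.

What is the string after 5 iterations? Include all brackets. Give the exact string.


Answer: [C]C[C]C[C]C[C]C[C]CD[Y][Y][Y][Y][Y]

Derivation:
Step 0: D
Step 1: [C]CD[Y]
Step 2: [C]C[C]CD[Y][Y]
Step 3: [C]C[C]C[C]CD[Y][Y][Y]
Step 4: [C]C[C]C[C]C[C]CD[Y][Y][Y][Y]
Step 5: [C]C[C]C[C]C[C]C[C]CD[Y][Y][Y][Y][Y]


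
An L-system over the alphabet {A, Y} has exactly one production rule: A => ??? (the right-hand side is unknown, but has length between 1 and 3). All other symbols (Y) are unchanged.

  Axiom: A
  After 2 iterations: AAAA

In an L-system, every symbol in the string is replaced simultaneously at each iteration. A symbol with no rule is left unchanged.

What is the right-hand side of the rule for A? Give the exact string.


Trying A => AA:
  Step 0: A
  Step 1: AA
  Step 2: AAAA
Matches the given result.

Answer: AA


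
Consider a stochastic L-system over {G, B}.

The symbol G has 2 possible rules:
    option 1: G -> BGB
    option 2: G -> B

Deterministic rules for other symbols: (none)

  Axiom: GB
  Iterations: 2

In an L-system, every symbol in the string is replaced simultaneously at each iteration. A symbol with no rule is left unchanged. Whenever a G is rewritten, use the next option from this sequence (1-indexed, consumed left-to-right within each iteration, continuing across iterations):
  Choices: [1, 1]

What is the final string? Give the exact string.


Step 0: GB
Step 1: BGBB  (used choices [1])
Step 2: BBGBBB  (used choices [1])

Answer: BBGBBB


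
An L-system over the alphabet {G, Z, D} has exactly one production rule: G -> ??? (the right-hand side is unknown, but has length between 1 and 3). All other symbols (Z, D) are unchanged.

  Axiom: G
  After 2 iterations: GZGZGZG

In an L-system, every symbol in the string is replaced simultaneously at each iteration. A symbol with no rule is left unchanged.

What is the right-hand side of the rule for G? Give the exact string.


Answer: GZG

Derivation:
Trying G -> GZG:
  Step 0: G
  Step 1: GZG
  Step 2: GZGZGZG
Matches the given result.


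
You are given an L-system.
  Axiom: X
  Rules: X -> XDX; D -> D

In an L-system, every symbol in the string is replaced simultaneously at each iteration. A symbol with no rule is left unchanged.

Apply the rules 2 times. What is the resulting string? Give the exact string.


Step 0: X
Step 1: XDX
Step 2: XDXDXDX

Answer: XDXDXDX


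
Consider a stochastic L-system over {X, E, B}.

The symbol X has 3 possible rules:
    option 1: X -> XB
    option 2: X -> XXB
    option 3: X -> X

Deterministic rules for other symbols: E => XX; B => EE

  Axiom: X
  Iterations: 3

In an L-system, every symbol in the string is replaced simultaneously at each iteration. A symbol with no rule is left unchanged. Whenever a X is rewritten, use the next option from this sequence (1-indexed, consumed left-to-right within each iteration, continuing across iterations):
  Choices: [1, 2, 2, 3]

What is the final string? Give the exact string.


Step 0: X
Step 1: XB  (used choices [1])
Step 2: XXBEE  (used choices [2])
Step 3: XXBXEEXXXX  (used choices [2, 3])

Answer: XXBXEEXXXX


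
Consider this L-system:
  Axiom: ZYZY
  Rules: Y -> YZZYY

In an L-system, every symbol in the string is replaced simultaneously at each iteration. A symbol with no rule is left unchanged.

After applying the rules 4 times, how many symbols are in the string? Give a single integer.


Answer: 324

Derivation:
Step 0: length = 4
Step 1: length = 12
Step 2: length = 36
Step 3: length = 108
Step 4: length = 324


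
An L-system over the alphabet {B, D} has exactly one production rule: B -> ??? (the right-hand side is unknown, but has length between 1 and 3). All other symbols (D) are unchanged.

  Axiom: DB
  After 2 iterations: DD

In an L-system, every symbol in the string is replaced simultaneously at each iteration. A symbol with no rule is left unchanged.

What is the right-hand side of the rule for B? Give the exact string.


Trying B -> D:
  Step 0: DB
  Step 1: DD
  Step 2: DD
Matches the given result.

Answer: D


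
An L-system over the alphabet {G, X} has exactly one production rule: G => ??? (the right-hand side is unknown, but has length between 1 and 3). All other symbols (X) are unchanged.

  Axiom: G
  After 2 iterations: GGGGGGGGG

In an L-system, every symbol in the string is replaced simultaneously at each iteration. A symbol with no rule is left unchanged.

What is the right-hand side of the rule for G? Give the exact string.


Answer: GGG

Derivation:
Trying G => GGG:
  Step 0: G
  Step 1: GGG
  Step 2: GGGGGGGGG
Matches the given result.


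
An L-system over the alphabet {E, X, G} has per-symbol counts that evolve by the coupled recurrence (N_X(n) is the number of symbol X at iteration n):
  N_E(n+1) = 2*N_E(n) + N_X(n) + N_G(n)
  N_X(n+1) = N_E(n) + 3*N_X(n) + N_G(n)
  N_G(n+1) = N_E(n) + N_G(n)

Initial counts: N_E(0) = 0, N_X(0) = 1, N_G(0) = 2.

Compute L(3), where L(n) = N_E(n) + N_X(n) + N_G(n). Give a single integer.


Step 0: N_E=0, N_X=1, N_G=2, L=3
Step 1: N_E=3, N_X=5, N_G=2, L=10
Step 2: N_E=13, N_X=20, N_G=5, L=38
Step 3: N_E=51, N_X=78, N_G=18, L=147

Answer: 147


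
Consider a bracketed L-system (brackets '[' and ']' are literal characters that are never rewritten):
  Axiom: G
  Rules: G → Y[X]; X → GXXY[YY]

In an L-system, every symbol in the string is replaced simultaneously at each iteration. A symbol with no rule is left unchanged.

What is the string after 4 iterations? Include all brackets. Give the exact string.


Answer: Y[Y[GXXY[YY]]Y[X]GXXY[YY]GXXY[YY]Y[YY]Y[X]GXXY[YY]GXXY[YY]Y[YY]Y[YY]]

Derivation:
Step 0: G
Step 1: Y[X]
Step 2: Y[GXXY[YY]]
Step 3: Y[Y[X]GXXY[YY]GXXY[YY]Y[YY]]
Step 4: Y[Y[GXXY[YY]]Y[X]GXXY[YY]GXXY[YY]Y[YY]Y[X]GXXY[YY]GXXY[YY]Y[YY]Y[YY]]


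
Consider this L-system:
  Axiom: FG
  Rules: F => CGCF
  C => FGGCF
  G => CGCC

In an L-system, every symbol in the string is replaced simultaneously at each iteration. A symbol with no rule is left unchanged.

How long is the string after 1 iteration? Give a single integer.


Step 0: length = 2
Step 1: length = 8

Answer: 8


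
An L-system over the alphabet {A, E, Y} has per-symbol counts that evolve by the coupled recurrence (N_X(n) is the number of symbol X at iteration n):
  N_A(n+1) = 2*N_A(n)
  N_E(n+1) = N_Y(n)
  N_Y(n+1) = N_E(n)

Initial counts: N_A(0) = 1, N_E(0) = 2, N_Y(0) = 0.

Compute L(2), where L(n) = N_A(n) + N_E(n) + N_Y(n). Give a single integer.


Step 0: N_A=1, N_E=2, N_Y=0, L=3
Step 1: N_A=2, N_E=0, N_Y=2, L=4
Step 2: N_A=4, N_E=2, N_Y=0, L=6

Answer: 6


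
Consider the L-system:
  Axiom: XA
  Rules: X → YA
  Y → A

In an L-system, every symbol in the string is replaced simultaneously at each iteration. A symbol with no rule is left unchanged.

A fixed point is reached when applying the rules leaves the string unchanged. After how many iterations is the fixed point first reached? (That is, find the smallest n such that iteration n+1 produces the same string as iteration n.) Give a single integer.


Step 0: XA
Step 1: YAA
Step 2: AAA
Step 3: AAA  (unchanged — fixed point at step 2)

Answer: 2


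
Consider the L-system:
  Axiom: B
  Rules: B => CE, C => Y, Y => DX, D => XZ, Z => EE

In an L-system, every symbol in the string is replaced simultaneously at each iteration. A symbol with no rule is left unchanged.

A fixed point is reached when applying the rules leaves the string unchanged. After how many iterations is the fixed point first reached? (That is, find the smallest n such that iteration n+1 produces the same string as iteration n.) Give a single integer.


Step 0: B
Step 1: CE
Step 2: YE
Step 3: DXE
Step 4: XZXE
Step 5: XEEXE
Step 6: XEEXE  (unchanged — fixed point at step 5)

Answer: 5


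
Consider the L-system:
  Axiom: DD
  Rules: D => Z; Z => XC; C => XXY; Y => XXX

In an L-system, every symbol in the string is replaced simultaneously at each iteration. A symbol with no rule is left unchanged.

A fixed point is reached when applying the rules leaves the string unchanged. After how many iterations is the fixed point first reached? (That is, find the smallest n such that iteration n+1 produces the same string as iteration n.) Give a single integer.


Answer: 4

Derivation:
Step 0: DD
Step 1: ZZ
Step 2: XCXC
Step 3: XXXYXXXY
Step 4: XXXXXXXXXXXX
Step 5: XXXXXXXXXXXX  (unchanged — fixed point at step 4)


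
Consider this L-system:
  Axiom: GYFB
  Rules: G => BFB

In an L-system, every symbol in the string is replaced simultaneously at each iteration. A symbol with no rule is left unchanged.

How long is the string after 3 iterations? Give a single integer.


Answer: 6

Derivation:
Step 0: length = 4
Step 1: length = 6
Step 2: length = 6
Step 3: length = 6


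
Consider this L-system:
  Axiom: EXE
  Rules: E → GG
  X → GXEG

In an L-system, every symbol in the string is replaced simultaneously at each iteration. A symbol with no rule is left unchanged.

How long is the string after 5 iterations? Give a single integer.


Step 0: length = 3
Step 1: length = 8
Step 2: length = 12
Step 3: length = 16
Step 4: length = 20
Step 5: length = 24

Answer: 24


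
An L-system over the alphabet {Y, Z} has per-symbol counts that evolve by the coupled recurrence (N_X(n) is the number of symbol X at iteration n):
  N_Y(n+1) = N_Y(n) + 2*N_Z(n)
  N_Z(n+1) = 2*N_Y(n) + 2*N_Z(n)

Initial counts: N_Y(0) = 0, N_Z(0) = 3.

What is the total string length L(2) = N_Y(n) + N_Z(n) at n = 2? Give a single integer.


Step 0: N_Y=0, N_Z=3, L=3
Step 1: N_Y=6, N_Z=6, L=12
Step 2: N_Y=18, N_Z=24, L=42

Answer: 42


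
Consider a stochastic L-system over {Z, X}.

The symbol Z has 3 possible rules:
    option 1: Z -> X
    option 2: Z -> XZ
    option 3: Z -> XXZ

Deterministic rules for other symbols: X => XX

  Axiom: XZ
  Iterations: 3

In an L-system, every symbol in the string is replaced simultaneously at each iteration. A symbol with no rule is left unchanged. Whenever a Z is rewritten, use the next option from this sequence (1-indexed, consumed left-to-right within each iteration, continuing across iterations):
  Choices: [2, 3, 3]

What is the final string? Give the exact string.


Answer: XXXXXXXXXXXXXXXXXXZ

Derivation:
Step 0: XZ
Step 1: XXXZ  (used choices [2])
Step 2: XXXXXXXXZ  (used choices [3])
Step 3: XXXXXXXXXXXXXXXXXXZ  (used choices [3])


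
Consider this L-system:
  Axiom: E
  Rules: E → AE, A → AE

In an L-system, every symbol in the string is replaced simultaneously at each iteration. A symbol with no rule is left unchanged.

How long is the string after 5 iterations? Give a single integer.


Answer: 32

Derivation:
Step 0: length = 1
Step 1: length = 2
Step 2: length = 4
Step 3: length = 8
Step 4: length = 16
Step 5: length = 32


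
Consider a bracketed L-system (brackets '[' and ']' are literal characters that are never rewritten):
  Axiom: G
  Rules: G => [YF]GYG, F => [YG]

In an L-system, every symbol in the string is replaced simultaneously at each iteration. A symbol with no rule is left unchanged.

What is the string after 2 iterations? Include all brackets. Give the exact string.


Step 0: G
Step 1: [YF]GYG
Step 2: [Y[YG]][YF]GYGY[YF]GYG

Answer: [Y[YG]][YF]GYGY[YF]GYG


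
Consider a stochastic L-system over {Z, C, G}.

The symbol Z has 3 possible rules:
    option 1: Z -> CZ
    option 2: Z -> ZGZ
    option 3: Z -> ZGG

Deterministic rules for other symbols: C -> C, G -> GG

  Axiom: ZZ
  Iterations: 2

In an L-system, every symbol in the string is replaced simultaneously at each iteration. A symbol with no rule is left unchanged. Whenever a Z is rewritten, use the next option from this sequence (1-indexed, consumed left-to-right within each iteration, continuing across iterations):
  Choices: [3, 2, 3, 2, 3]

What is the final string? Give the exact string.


Answer: ZGGGGGGZGZGGZGG

Derivation:
Step 0: ZZ
Step 1: ZGGZGZ  (used choices [3, 2])
Step 2: ZGGGGGGZGZGGZGG  (used choices [3, 2, 3])


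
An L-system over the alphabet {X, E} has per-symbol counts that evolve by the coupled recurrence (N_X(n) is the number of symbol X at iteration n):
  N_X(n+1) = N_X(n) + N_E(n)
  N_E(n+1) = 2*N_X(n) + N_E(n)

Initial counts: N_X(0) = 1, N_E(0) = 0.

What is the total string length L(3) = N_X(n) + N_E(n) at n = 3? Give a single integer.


Step 0: N_X=1, N_E=0, L=1
Step 1: N_X=1, N_E=2, L=3
Step 2: N_X=3, N_E=4, L=7
Step 3: N_X=7, N_E=10, L=17

Answer: 17


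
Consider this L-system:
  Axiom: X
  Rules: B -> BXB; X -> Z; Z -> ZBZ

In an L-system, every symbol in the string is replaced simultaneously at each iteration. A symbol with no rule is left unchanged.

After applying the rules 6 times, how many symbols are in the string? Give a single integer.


Answer: 177

Derivation:
Step 0: length = 1
Step 1: length = 1
Step 2: length = 3
Step 3: length = 9
Step 4: length = 25
Step 5: length = 67
Step 6: length = 177


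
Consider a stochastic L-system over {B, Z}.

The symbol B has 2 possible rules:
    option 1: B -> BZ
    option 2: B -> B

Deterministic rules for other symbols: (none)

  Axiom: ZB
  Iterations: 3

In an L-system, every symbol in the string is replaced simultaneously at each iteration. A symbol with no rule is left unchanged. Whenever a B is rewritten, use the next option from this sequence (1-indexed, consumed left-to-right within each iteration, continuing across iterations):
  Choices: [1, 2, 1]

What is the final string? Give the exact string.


Answer: ZBZZ

Derivation:
Step 0: ZB
Step 1: ZBZ  (used choices [1])
Step 2: ZBZ  (used choices [2])
Step 3: ZBZZ  (used choices [1])


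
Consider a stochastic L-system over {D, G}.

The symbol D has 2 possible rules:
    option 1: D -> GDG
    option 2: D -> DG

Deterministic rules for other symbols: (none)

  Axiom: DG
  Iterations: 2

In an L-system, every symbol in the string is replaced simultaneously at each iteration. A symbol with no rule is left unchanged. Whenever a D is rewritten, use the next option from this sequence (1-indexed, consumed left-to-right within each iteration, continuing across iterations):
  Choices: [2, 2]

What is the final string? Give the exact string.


Answer: DGGG

Derivation:
Step 0: DG
Step 1: DGG  (used choices [2])
Step 2: DGGG  (used choices [2])


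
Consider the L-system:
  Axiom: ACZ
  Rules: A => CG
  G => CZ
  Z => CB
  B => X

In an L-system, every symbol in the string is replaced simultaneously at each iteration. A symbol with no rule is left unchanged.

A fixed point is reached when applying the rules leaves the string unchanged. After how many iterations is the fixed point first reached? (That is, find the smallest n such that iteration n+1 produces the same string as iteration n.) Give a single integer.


Answer: 4

Derivation:
Step 0: ACZ
Step 1: CGCCB
Step 2: CCZCCX
Step 3: CCCBCCX
Step 4: CCCXCCX
Step 5: CCCXCCX  (unchanged — fixed point at step 4)


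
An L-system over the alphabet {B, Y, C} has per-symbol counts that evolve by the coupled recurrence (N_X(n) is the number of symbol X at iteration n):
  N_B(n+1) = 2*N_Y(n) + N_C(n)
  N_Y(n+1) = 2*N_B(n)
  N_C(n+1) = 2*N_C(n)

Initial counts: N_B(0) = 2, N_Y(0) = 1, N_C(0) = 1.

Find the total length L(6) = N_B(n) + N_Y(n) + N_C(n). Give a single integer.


Step 0: N_B=2, N_Y=1, N_C=1, L=4
Step 1: N_B=3, N_Y=4, N_C=2, L=9
Step 2: N_B=10, N_Y=6, N_C=4, L=20
Step 3: N_B=16, N_Y=20, N_C=8, L=44
Step 4: N_B=48, N_Y=32, N_C=16, L=96
Step 5: N_B=80, N_Y=96, N_C=32, L=208
Step 6: N_B=224, N_Y=160, N_C=64, L=448

Answer: 448


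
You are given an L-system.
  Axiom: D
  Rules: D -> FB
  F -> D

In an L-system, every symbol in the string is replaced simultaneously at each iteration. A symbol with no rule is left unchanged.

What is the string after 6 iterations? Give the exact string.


Step 0: D
Step 1: FB
Step 2: DB
Step 3: FBB
Step 4: DBB
Step 5: FBBB
Step 6: DBBB

Answer: DBBB


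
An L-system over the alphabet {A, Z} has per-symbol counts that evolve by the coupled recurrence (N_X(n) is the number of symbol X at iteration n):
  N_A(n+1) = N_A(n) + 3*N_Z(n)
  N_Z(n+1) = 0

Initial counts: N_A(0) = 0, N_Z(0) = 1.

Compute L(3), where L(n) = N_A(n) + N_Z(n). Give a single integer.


Answer: 3

Derivation:
Step 0: N_A=0, N_Z=1, L=1
Step 1: N_A=3, N_Z=0, L=3
Step 2: N_A=3, N_Z=0, L=3
Step 3: N_A=3, N_Z=0, L=3


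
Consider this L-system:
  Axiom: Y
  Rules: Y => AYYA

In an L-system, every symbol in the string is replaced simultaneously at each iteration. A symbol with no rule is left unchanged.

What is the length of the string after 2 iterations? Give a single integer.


Step 0: length = 1
Step 1: length = 4
Step 2: length = 10

Answer: 10


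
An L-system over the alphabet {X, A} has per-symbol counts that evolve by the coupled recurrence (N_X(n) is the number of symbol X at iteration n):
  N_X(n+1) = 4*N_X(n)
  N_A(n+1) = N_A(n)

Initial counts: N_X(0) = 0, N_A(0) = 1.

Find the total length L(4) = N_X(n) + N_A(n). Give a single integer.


Answer: 1

Derivation:
Step 0: N_X=0, N_A=1, L=1
Step 1: N_X=0, N_A=1, L=1
Step 2: N_X=0, N_A=1, L=1
Step 3: N_X=0, N_A=1, L=1
Step 4: N_X=0, N_A=1, L=1


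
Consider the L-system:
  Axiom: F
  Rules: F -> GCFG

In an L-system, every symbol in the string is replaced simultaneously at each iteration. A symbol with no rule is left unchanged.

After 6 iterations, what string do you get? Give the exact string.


Answer: GCGCGCGCGCGCFGGGGGG

Derivation:
Step 0: F
Step 1: GCFG
Step 2: GCGCFGG
Step 3: GCGCGCFGGG
Step 4: GCGCGCGCFGGGG
Step 5: GCGCGCGCGCFGGGGG
Step 6: GCGCGCGCGCGCFGGGGGG


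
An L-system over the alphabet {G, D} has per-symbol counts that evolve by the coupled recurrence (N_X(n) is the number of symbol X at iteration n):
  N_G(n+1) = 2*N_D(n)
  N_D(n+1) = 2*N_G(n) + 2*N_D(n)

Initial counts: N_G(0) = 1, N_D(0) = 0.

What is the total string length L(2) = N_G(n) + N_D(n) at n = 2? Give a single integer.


Step 0: N_G=1, N_D=0, L=1
Step 1: N_G=0, N_D=2, L=2
Step 2: N_G=4, N_D=4, L=8

Answer: 8


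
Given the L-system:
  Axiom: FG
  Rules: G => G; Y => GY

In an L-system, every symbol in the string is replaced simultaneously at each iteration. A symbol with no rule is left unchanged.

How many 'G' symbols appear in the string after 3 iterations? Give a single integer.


Answer: 1

Derivation:
Step 0: FG  (1 'G')
Step 1: FG  (1 'G')
Step 2: FG  (1 'G')
Step 3: FG  (1 'G')


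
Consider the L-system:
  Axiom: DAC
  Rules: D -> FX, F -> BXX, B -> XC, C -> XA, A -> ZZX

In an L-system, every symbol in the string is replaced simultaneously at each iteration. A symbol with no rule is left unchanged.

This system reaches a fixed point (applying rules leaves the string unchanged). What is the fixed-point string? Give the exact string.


Step 0: DAC
Step 1: FXZZXXA
Step 2: BXXXZZXXZZX
Step 3: XCXXXZZXXZZX
Step 4: XXAXXXZZXXZZX
Step 5: XXZZXXXXZZXXZZX
Step 6: XXZZXXXXZZXXZZX  (unchanged — fixed point at step 5)

Answer: XXZZXXXXZZXXZZX


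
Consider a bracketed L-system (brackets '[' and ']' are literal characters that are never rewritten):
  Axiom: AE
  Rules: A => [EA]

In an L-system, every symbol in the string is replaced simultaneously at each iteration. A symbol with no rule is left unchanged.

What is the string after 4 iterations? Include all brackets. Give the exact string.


Step 0: AE
Step 1: [EA]E
Step 2: [E[EA]]E
Step 3: [E[E[EA]]]E
Step 4: [E[E[E[EA]]]]E

Answer: [E[E[E[EA]]]]E


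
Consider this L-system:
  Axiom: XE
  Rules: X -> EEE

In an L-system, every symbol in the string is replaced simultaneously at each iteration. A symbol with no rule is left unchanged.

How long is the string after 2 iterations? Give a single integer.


Answer: 4

Derivation:
Step 0: length = 2
Step 1: length = 4
Step 2: length = 4


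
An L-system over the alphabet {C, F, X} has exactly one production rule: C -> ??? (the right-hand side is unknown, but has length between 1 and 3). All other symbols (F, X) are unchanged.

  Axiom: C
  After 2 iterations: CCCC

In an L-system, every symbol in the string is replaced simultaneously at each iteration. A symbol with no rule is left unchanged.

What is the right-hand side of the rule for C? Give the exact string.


Answer: CC

Derivation:
Trying C -> CC:
  Step 0: C
  Step 1: CC
  Step 2: CCCC
Matches the given result.


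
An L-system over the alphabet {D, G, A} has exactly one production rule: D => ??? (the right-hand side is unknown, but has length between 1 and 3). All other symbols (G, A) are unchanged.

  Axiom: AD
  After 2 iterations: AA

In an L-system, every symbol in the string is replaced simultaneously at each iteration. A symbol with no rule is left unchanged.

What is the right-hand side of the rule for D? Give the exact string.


Answer: A

Derivation:
Trying D => A:
  Step 0: AD
  Step 1: AA
  Step 2: AA
Matches the given result.


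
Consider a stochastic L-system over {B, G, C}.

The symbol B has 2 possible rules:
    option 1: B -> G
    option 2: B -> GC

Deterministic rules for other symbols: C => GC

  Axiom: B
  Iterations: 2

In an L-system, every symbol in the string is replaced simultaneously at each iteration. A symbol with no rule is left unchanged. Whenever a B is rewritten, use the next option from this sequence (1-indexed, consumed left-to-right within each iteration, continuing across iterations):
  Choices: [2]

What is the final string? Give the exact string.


Step 0: B
Step 1: GC  (used choices [2])
Step 2: GGC  (used choices [])

Answer: GGC


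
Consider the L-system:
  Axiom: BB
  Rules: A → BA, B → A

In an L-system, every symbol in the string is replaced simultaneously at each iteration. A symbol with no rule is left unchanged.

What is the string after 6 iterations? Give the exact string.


Answer: BAABAABABAABABAABAABABAABA

Derivation:
Step 0: BB
Step 1: AA
Step 2: BABA
Step 3: ABAABA
Step 4: BAABABAABA
Step 5: ABABAABAABABAABA
Step 6: BAABAABABAABABAABAABABAABA


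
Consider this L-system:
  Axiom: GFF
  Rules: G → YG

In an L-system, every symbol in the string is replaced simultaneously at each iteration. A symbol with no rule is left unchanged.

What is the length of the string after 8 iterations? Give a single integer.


Answer: 11

Derivation:
Step 0: length = 3
Step 1: length = 4
Step 2: length = 5
Step 3: length = 6
Step 4: length = 7
Step 5: length = 8
Step 6: length = 9
Step 7: length = 10
Step 8: length = 11


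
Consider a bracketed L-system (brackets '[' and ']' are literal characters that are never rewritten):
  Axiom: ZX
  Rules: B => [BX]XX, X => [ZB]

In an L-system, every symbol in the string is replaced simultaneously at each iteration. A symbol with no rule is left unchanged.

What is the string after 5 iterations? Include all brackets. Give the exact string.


Answer: Z[Z[[[[BX]XX[ZB]][ZB][ZB][Z[BX]XX]][Z[BX]XX][Z[BX]XX][Z[[BX]XX[ZB]][ZB][ZB]]][Z[[BX]XX[ZB]][ZB][ZB]][Z[[BX]XX[ZB]][ZB][ZB]]]

Derivation:
Step 0: ZX
Step 1: Z[ZB]
Step 2: Z[Z[BX]XX]
Step 3: Z[Z[[BX]XX[ZB]][ZB][ZB]]
Step 4: Z[Z[[[BX]XX[ZB]][ZB][ZB][Z[BX]XX]][Z[BX]XX][Z[BX]XX]]
Step 5: Z[Z[[[[BX]XX[ZB]][ZB][ZB][Z[BX]XX]][Z[BX]XX][Z[BX]XX][Z[[BX]XX[ZB]][ZB][ZB]]][Z[[BX]XX[ZB]][ZB][ZB]][Z[[BX]XX[ZB]][ZB][ZB]]]


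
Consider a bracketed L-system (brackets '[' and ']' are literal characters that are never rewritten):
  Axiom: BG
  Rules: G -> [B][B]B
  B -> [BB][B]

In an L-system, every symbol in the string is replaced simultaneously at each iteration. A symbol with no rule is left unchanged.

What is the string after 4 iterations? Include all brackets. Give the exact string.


Answer: [[[[BB][B][BB][B]][[BB][B]][[BB][B][BB][B]][[BB][B]]][[[BB][B][BB][B]][[BB][B]]][[[BB][B][BB][B]][[BB][B]][[BB][B][BB][B]][[BB][B]]][[[BB][B][BB][B]][[BB][B]]]][[[[BB][B][BB][B]][[BB][B]][[BB][B][BB][B]][[BB][B]]][[[BB][B][BB][B]][[BB][B]]]][[[[BB][B][BB][B]][[BB][B]][[BB][B][BB][B]][[BB][B]]][[[BB][B][BB][B]][[BB][B]]]][[[[BB][B][BB][B]][[BB][B]][[BB][B][BB][B]][[BB][B]]][[[BB][B][BB][B]][[BB][B]]]][[[BB][B][BB][B]][[BB][B]][[BB][B][BB][B]][[BB][B]]][[[BB][B][BB][B]][[BB][B]]]

Derivation:
Step 0: BG
Step 1: [BB][B][B][B]B
Step 2: [[BB][B][BB][B]][[BB][B]][[BB][B]][[BB][B]][BB][B]
Step 3: [[[BB][B][BB][B]][[BB][B]][[BB][B][BB][B]][[BB][B]]][[[BB][B][BB][B]][[BB][B]]][[[BB][B][BB][B]][[BB][B]]][[[BB][B][BB][B]][[BB][B]]][[BB][B][BB][B]][[BB][B]]
Step 4: [[[[BB][B][BB][B]][[BB][B]][[BB][B][BB][B]][[BB][B]]][[[BB][B][BB][B]][[BB][B]]][[[BB][B][BB][B]][[BB][B]][[BB][B][BB][B]][[BB][B]]][[[BB][B][BB][B]][[BB][B]]]][[[[BB][B][BB][B]][[BB][B]][[BB][B][BB][B]][[BB][B]]][[[BB][B][BB][B]][[BB][B]]]][[[[BB][B][BB][B]][[BB][B]][[BB][B][BB][B]][[BB][B]]][[[BB][B][BB][B]][[BB][B]]]][[[[BB][B][BB][B]][[BB][B]][[BB][B][BB][B]][[BB][B]]][[[BB][B][BB][B]][[BB][B]]]][[[BB][B][BB][B]][[BB][B]][[BB][B][BB][B]][[BB][B]]][[[BB][B][BB][B]][[BB][B]]]


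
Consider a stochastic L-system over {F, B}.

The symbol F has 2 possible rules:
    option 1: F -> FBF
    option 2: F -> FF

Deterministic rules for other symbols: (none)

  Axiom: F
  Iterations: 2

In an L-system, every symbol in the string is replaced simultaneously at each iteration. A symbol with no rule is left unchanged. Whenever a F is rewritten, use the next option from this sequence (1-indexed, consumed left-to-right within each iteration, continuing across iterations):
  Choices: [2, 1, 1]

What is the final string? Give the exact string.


Answer: FBFFBF

Derivation:
Step 0: F
Step 1: FF  (used choices [2])
Step 2: FBFFBF  (used choices [1, 1])


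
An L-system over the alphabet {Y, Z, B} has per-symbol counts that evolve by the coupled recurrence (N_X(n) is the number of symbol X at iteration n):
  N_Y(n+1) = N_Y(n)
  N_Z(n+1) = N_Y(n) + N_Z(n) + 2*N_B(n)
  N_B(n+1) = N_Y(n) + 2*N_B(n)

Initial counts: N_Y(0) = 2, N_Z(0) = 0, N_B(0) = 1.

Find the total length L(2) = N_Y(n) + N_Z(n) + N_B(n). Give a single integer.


Step 0: N_Y=2, N_Z=0, N_B=1, L=3
Step 1: N_Y=2, N_Z=4, N_B=4, L=10
Step 2: N_Y=2, N_Z=14, N_B=10, L=26

Answer: 26


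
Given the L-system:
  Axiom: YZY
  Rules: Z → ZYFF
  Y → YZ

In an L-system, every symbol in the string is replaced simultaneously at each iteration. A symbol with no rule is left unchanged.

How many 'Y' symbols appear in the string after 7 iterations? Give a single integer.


Step 0: length=3, 'Y' count=2
Step 1: length=8, 'Y' count=3
Step 2: length=20, 'Y' count=6
Step 3: length=44, 'Y' count=12
Step 4: length=92, 'Y' count=24
Step 5: length=188, 'Y' count=48
Step 6: length=380, 'Y' count=96
Step 7: length=764, 'Y' count=192
Final string: YZZYFFZYFFYZFFZYFFYZFFYZZYFFFFZYFFYZFFYZZYFFFFYZZYFFZYFFYZFFFFZYFFYZFFYZZYFFFFYZZYFFZYFFYZFFFFYZZYFFZYFFYZFFZYFFYZFFYZZYFFFFFFZYFFYZFFYZZYFFFFYZZYFFZYFFYZFFFFYZZYFFZYFFYZFFZYFFYZFFYZZYFFFFFFYZZYFFZYFFYZFFZYFFYZFFYZZYFFFFZYFFYZFFYZZYFFFFYZZYFFZYFFYZFFFFFFZYFFYZFFYZZYFFFFYZZYFFZYFFYZFFFFYZZYFFZYFFYZFFZYFFYZFFYZZYFFFFFFYZZYFFZYFFYZFFZYFFYZFFYZZYFFFFZYFFYZFFYZZYFFFFYZZYFFZYFFYZFFFFFFYZZYFFZYFFYZFFZYFFYZFFYZZYFFFFZYFFYZFFYZZYFFFFYZZYFFZYFFYZFFFFZYFFYZFFYZZYFFFFYZZYFFZYFFYZFFFFYZZYFFZYFFYZFFZYFFYZFFYZZYFFFFFFFFYZZYFFZYFFYZFFZYFFYZFFYZZYFFFFZYFFYZFFYZZYFFFFYZZYFFZYFFYZFFFFZYFFYZFFYZZYFFFFYZZYFFZYFFYZFFFFYZZYFFZYFFYZFFZYFFYZFFYZZYFFFFFFZYFFYZFFYZZYFFFFYZZYFFZYFFYZFFFFYZZYFFZYFFYZFFZYFFYZFFYZZYFFFFFFYZZYFFZYFFYZFFZYFFYZFFYZZYFFFFZYFFYZFFYZZYFFFFYZZYFFZYFFYZFFFFFF

Answer: 192
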